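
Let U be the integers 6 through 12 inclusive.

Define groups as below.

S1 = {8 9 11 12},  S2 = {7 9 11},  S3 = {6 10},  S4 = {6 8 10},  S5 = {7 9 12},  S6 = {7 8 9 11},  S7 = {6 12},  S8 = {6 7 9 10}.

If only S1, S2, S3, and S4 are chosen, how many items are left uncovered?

Union of S1, S2, S3, S4 = {6, 7, 8, 9, 10, 11, 12} — that's every item, so 0 are uncovered.

0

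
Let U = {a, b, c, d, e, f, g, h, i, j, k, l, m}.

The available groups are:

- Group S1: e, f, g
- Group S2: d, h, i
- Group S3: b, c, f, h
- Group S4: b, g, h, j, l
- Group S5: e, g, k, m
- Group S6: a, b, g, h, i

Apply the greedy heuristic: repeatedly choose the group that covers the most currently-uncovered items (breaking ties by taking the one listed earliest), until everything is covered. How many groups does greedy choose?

5

Greedy: pick S4 (covers 5 new) → pick S5 (covers 3 new) → pick S2 (covers 2 new) → pick S3 (covers 2 new) → pick S6 (covers 1 new). Total picks: 5.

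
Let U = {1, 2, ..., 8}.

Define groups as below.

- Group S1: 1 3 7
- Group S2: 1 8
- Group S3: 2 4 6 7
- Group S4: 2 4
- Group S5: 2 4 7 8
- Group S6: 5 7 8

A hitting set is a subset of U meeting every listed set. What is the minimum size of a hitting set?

Take H = {1, 2, 5}. Each listed group contains at least one of these, so H is a hitting set of size 3.
No choice of 2 elements meets every group, so 3 is the minimum.

3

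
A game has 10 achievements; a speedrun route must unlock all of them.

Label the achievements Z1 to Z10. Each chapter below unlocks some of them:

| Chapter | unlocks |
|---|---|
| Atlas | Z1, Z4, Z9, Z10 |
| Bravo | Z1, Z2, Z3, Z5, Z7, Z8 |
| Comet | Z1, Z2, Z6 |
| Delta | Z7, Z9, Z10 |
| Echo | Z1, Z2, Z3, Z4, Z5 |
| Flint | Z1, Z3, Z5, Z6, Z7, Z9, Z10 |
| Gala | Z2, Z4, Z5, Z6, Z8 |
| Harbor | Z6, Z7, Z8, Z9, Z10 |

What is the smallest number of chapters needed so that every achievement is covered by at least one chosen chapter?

Flint and Gala together: Flint ∪ Gala = {Z1, Z2, Z3, Z4, Z5, Z6, Z7, Z8, Z9, Z10} — every achievement is covered.
No single chapter has all 10 achievements (the largest, Flint, has 7), so 2 is optimal.

2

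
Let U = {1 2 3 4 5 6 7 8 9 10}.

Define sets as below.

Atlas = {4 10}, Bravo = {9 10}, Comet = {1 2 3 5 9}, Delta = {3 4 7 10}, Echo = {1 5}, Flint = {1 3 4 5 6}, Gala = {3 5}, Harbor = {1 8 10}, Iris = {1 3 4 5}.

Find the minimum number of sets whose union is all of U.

4

Comet, Delta, Flint, and Harbor cover everything between them: the union {1, 2, 3, 4, 5, 6, 7, 8, 9, 10} is all of U.
Only Flint contains 6, so Flint is forced; the remaining 5 elements need at least 3 more sets (each remaining set adds at most 2) — so at least 4 sets are needed, and 4 is optimal.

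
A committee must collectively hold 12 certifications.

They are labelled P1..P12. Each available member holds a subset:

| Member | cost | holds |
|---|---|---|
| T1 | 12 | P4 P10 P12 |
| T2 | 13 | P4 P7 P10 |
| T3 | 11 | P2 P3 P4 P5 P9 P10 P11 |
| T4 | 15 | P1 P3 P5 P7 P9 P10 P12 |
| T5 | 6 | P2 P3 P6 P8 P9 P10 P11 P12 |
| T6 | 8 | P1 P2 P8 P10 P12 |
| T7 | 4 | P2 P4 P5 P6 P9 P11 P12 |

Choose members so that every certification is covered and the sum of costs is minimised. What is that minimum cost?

25

T4, T5, T7 together cover every certification (T4 ∪ T5 ∪ T7 = {P1, P2, P3, P4, P5, P6, P7, P8, P9, P10, P11, P12}); total cost 15 + 6 + 4 = 25.
No covering selection has total cost below 25.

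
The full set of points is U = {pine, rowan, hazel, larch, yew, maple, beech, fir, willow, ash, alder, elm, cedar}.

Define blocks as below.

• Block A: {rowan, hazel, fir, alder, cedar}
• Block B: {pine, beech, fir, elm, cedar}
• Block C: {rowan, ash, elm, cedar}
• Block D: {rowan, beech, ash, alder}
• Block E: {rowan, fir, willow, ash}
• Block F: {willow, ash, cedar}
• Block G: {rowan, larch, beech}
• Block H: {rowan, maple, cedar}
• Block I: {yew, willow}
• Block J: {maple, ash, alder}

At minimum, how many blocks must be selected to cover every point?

Take {A, B, G, I, J}. Their union is {pine, rowan, hazel, larch, yew, maple, beech, fir, willow, ash, alder, elm, cedar}, which is all 13 points.
No 4 of the 10 blocks cover everything (all 210 combinations miss at least one point), so 5 is optimal.

5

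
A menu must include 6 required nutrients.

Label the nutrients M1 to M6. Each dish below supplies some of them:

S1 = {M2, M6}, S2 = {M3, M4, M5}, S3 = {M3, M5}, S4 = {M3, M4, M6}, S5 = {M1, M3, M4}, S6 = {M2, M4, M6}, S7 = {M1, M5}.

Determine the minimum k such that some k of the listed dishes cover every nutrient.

3

S5 and S6 and S7 together: S5 ∪ S6 ∪ S7 = {M1, M2, M3, M4, M5, M6} — every nutrient is covered.
No 2 of the 7 dishes cover everything (all 21 combinations miss at least one nutrient), so 3 is optimal.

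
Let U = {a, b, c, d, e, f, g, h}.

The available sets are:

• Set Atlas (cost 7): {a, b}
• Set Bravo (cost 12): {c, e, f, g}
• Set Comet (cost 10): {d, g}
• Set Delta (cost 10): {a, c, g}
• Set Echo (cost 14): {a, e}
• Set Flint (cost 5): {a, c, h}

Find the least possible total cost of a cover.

34

Atlas, Bravo, Comet, Flint together cover every item (Atlas ∪ Bravo ∪ Comet ∪ Flint = {a, b, c, d, e, f, g, h}); total cost 7 + 12 + 10 + 5 = 34.
No covering selection has total cost below 34.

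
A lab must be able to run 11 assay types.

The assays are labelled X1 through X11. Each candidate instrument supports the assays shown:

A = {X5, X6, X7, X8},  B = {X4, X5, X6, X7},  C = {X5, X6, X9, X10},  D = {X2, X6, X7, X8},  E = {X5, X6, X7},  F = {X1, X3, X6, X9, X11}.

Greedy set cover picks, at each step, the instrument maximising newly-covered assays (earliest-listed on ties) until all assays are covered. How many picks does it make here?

Greedy: pick F (covers 5 new) → pick A (covers 3 new) → pick B (covers 1 new) → pick C (covers 1 new) → pick D (covers 1 new). Total picks: 5.
(The true minimum cover uses only 4 instruments, so greedy is not optimal here.)

5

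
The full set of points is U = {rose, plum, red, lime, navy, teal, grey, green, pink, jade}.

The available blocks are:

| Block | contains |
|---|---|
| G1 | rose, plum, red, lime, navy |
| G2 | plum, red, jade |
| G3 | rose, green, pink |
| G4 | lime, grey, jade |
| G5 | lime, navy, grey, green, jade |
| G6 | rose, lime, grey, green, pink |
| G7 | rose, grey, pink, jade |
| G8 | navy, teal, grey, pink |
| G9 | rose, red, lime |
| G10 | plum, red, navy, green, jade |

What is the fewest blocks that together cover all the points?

3

Take {G2, G6, G8}. Their union is {rose, plum, red, lime, navy, teal, grey, green, pink, jade}, which is all 10 points.
Only G8 contains teal, so G8 is forced; the remaining 6 points need at least 2 more blocks (each remaining block adds at most 4) — so at least 3 blocks are needed, and 3 is optimal.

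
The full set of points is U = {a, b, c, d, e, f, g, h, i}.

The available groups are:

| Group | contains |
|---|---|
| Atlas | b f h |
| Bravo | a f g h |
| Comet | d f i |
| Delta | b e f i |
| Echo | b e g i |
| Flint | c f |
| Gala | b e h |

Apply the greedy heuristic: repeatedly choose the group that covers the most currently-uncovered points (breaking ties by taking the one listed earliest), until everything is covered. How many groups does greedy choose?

4

Greedy: pick Bravo (covers 4 new) → pick Delta (covers 3 new) → pick Comet (covers 1 new) → pick Flint (covers 1 new). Total picks: 4.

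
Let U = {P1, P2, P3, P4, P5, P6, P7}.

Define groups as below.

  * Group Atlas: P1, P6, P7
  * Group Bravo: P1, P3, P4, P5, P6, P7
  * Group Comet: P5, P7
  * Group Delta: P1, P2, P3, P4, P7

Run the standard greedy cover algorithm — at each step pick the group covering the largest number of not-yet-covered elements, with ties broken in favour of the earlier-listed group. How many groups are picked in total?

Greedy: pick Bravo (covers 6 new) → pick Delta (covers 1 new). Total picks: 2.

2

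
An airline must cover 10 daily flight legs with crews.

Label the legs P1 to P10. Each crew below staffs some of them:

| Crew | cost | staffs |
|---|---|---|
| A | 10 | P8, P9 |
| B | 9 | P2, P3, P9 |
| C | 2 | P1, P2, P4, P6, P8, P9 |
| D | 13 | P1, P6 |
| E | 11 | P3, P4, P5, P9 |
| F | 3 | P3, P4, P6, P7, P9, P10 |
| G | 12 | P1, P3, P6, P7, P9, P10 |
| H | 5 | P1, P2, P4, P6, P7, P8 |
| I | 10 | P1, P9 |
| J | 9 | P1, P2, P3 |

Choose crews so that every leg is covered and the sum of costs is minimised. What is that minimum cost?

16

C, E, F together cover every leg (C ∪ E ∪ F = {P1, P2, P3, P4, P5, P6, P7, P8, P9, P10}); total cost 2 + 11 + 3 = 16.
No covering selection has total cost below 16.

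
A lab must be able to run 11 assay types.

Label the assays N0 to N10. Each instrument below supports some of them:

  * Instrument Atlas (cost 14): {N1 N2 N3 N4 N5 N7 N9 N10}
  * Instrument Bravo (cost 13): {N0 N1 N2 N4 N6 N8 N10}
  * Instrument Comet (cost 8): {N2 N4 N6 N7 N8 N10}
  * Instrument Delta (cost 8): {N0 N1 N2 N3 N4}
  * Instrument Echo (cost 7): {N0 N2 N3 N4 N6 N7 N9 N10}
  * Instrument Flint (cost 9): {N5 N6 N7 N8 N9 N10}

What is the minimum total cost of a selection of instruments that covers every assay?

Delta, Flint together cover every assay (Delta ∪ Flint = {N0, N1, N2, N3, N4, N5, N6, N7, N8, N9, N10}); total cost 8 + 9 = 17.
The greedy pick Echo, Flint, Delta costs 24; no covering selection beats 17.

17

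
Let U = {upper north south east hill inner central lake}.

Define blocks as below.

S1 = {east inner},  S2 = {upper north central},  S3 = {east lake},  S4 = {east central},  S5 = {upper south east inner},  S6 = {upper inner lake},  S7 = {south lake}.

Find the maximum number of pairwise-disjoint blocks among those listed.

3

S1, S2, S7 are pairwise disjoint (S1={east,inner}; S2={upper,north,central}; S7={south,lake}).
Every remaining block overlaps one of these, and no 4 of the listed blocks are pairwise disjoint, so 3 is the maximum.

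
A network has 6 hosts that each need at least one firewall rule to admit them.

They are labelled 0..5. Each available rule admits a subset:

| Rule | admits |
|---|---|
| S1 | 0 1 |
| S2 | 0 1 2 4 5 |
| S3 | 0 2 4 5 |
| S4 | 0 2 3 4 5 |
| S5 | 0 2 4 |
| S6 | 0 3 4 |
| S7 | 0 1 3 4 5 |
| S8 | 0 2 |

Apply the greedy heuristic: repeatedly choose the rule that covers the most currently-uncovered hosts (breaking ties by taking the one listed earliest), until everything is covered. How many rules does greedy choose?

Greedy: pick S2 (covers 5 new) → pick S4 (covers 1 new). Total picks: 2.

2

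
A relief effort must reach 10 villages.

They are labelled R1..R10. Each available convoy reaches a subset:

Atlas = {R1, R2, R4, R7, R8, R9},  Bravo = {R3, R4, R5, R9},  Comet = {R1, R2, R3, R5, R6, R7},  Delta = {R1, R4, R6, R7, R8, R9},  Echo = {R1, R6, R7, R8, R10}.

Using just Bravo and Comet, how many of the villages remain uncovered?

2

Union of Bravo, Comet = {R1, R2, R3, R4, R5, R6, R7, R9}.
Not covered: R8, R10 — 2 villages.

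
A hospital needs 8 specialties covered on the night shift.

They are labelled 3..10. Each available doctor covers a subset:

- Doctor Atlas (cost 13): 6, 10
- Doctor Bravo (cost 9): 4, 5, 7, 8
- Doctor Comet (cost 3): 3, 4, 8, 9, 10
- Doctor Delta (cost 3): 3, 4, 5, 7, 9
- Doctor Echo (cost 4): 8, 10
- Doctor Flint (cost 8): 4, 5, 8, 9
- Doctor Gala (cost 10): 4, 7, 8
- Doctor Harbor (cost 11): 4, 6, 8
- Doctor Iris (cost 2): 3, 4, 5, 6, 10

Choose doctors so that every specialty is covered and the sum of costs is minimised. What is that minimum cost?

8

Comet, Delta, Iris together cover every specialty (Comet ∪ Delta ∪ Iris = {3, 4, 5, 6, 7, 8, 9, 10}); total cost 3 + 3 + 2 = 8.
No covering selection has total cost below 8.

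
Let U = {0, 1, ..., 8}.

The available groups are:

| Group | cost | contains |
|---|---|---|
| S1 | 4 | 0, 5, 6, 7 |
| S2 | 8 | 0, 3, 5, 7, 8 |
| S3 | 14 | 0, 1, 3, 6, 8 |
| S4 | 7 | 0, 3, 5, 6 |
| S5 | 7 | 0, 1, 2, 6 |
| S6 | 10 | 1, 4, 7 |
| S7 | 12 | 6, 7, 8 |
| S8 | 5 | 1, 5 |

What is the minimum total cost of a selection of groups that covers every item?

S2, S5, S6 together cover every item (S2 ∪ S5 ∪ S6 = {0, 1, 2, 3, 4, 5, 6, 7, 8}); total cost 8 + 7 + 10 = 25.
The greedy pick S1, S5, S2, S6 costs 29; no covering selection beats 25.

25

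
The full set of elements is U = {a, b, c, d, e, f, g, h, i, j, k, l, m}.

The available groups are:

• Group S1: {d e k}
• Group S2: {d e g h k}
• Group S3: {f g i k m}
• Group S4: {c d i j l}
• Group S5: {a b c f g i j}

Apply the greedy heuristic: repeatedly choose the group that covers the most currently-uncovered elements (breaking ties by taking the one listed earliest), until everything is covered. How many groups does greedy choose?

4

Greedy: pick S5 (covers 7 new) → pick S2 (covers 4 new) → pick S3 (covers 1 new) → pick S4 (covers 1 new). Total picks: 4.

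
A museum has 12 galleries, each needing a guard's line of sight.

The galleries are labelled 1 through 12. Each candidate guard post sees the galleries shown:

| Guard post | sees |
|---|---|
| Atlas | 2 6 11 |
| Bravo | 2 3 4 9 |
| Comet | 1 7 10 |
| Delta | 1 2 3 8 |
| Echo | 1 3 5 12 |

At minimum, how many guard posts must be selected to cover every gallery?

Take {Atlas, Bravo, Comet, Delta, Echo}. Their union is {1, 2, 3, 4, 5, 6, 7, 8, 9, 10, 11, 12}, which is all 12 galleries.
Only Delta contains 8, so Delta is forced; the remaining 8 galleries need at least 4 more guard posts (each remaining guard post adds at most 2) — so at least 5 guard posts are needed, and 5 is optimal.

5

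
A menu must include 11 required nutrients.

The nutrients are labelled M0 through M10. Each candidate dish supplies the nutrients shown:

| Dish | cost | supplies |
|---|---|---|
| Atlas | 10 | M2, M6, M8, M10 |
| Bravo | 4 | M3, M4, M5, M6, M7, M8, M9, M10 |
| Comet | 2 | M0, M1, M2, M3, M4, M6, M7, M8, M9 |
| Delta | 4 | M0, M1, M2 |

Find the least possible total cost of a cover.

6

Bravo, Comet together cover every nutrient (Bravo ∪ Comet = {M0, M1, M2, M3, M4, M5, M6, M7, M8, M9, M10}); total cost 4 + 2 = 6.
No covering selection has total cost below 6.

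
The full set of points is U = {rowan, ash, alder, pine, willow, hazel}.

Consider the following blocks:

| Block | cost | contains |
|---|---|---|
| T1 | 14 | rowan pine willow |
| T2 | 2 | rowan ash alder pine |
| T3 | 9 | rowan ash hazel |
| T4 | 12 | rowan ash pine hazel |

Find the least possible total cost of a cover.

25

T1, T2, T3 together cover every point (T1 ∪ T2 ∪ T3 = {rowan, ash, alder, pine, willow, hazel}); total cost 14 + 2 + 9 = 25.
No covering selection has total cost below 25.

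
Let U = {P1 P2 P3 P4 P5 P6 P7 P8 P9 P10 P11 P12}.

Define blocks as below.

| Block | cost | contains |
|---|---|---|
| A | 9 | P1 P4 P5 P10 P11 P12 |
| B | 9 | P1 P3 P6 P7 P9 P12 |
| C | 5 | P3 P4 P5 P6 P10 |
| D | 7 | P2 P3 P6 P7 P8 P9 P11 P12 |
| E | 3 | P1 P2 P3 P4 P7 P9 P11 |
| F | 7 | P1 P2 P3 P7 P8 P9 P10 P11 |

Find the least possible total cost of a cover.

15

C, D, E together cover every element (C ∪ D ∪ E = {P1, P2, P3, P4, P5, P6, P7, P8, P9, P10, P11, P12}); total cost 5 + 7 + 3 = 15.
No covering selection has total cost below 15.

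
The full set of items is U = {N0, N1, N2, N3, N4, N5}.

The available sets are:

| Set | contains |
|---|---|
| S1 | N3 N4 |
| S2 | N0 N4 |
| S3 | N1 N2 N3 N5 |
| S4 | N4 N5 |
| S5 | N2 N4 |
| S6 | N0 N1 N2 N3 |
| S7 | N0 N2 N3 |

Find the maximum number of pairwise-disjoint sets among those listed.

S2, S3 are pairwise disjoint (S2={N0,N4}; S3={N1,N2,N3,N5}).
Every remaining set overlaps one of these, and no 3 of the listed sets are pairwise disjoint, so 2 is the maximum.

2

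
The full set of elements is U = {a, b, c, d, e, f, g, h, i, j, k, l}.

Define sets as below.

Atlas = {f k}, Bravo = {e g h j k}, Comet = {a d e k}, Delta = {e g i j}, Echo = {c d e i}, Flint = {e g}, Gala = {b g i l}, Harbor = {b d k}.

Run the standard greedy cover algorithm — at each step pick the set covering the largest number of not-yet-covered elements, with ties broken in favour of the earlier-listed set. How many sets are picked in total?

5

Greedy: pick Bravo (covers 5 new) → pick Echo (covers 3 new) → pick Gala (covers 2 new) → pick Atlas (covers 1 new) → pick Comet (covers 1 new). Total picks: 5.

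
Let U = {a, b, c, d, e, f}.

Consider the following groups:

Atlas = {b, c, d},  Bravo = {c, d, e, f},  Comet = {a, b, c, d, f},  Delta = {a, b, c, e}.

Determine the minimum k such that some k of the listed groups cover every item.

Comet and Delta together: Comet ∪ Delta = {a, b, c, d, e, f} — every item is covered.
No single group has all 6 items (the largest, Comet, has 5), so 2 is optimal.

2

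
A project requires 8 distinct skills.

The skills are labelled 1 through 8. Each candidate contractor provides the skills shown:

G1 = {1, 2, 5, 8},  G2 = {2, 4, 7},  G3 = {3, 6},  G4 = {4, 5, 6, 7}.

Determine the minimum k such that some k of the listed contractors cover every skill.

3

G1 and G2 and G3 together: G1 ∪ G2 ∪ G3 = {1, 2, 3, 4, 5, 6, 7, 8} — every skill is covered.
Only G1 contains 1, so G1 is forced; the remaining 4 skills need at least 2 more contractors (each remaining contractor adds at most 3) — so at least 3 contractors are needed, and 3 is optimal.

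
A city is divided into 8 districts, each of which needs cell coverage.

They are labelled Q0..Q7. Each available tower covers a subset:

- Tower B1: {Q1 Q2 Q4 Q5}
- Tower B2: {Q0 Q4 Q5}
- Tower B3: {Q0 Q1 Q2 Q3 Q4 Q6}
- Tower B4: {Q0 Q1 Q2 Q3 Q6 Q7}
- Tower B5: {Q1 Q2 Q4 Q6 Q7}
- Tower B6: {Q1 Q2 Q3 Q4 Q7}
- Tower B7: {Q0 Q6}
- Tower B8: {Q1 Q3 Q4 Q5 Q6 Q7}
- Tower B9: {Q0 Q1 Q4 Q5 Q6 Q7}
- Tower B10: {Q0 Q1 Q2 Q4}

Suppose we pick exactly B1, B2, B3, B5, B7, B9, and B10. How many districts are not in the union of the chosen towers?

0

Union of B1, B2, B3, B5, B7, B9, B10 = {Q0, Q1, Q2, Q3, Q4, Q5, Q6, Q7} — that's every district, so 0 are uncovered.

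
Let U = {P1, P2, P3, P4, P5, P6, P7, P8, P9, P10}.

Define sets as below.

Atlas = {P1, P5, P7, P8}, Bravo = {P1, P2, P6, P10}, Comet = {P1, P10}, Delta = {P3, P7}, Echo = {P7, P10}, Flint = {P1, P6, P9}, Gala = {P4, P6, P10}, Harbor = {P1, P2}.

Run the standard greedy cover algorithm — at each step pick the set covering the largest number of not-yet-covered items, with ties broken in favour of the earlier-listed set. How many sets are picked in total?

5

Greedy: pick Atlas (covers 4 new) → pick Bravo (covers 3 new) → pick Delta (covers 1 new) → pick Flint (covers 1 new) → pick Gala (covers 1 new). Total picks: 5.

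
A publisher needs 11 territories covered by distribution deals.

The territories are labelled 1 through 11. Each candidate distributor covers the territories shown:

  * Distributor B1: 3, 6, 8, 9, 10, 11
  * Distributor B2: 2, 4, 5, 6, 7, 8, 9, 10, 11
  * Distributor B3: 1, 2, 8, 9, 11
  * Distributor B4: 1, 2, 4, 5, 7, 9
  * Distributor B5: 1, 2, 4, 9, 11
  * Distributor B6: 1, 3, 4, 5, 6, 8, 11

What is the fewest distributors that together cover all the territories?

B1 and B4 together: B1 ∪ B4 = {1, 2, 3, 4, 5, 6, 7, 8, 9, 10, 11} — every territory is covered.
No single distributor has all 11 territories (the largest, B2, has 9), so 2 is optimal.

2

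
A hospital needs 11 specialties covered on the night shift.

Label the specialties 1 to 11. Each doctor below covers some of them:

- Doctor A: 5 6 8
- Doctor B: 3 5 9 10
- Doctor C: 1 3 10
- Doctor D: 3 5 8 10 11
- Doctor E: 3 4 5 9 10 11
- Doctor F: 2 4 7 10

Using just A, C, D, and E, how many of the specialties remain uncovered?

Union of A, C, D, E = {1, 3, 4, 5, 6, 8, 9, 10, 11}.
Not covered: 2, 7 — 2 specialties.

2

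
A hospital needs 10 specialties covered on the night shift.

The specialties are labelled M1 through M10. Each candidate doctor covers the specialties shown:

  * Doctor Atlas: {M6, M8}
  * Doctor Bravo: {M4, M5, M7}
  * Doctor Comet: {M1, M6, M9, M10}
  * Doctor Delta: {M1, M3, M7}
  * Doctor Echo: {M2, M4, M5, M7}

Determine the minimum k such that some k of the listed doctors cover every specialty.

Atlas and Comet and Delta and Echo together: Atlas ∪ Comet ∪ Delta ∪ Echo = {M1, M2, M3, M4, M5, M6, M7, M8, M9, M10} — every specialty is covered.
Only Delta contains M3, so Delta is forced; the remaining 7 specialties need at least 3 more doctors (each remaining doctor adds at most 3) — so at least 4 doctors are needed, and 4 is optimal.

4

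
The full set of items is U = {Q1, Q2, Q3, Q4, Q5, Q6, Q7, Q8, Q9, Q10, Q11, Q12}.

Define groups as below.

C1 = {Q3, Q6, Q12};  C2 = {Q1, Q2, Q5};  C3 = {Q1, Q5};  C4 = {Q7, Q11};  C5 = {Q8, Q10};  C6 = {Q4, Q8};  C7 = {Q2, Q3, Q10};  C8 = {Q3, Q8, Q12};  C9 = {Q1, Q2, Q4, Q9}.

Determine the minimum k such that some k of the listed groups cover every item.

Take {C1, C3, C4, C5, C9}. Their union is {Q1, Q2, Q3, Q4, Q5, Q6, Q7, Q8, Q9, Q10, Q11, Q12}, which is all 12 items.
No 4 of the 9 groups cover everything (all 126 combinations miss at least one item), so 5 is optimal.

5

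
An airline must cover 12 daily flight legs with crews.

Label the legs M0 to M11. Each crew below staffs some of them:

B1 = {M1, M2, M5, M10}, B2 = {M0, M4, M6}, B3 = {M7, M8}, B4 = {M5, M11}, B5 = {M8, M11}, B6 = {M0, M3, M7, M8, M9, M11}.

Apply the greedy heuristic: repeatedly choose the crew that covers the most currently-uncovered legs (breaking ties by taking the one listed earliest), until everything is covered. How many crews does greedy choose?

3

Greedy: pick B6 (covers 6 new) → pick B1 (covers 4 new) → pick B2 (covers 2 new). Total picks: 3.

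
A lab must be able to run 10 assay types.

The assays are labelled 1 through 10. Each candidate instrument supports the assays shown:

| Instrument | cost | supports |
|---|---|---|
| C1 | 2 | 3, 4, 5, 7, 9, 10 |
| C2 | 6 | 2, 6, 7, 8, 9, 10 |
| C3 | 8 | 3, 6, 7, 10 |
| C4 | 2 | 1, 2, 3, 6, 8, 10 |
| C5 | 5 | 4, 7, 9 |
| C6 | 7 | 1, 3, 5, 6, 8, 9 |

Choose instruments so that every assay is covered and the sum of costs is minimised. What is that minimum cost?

C1, C4 together cover every assay (C1 ∪ C4 = {1, 2, 3, 4, 5, 6, 7, 8, 9, 10}); total cost 2 + 2 = 4.
No covering selection has total cost below 4.

4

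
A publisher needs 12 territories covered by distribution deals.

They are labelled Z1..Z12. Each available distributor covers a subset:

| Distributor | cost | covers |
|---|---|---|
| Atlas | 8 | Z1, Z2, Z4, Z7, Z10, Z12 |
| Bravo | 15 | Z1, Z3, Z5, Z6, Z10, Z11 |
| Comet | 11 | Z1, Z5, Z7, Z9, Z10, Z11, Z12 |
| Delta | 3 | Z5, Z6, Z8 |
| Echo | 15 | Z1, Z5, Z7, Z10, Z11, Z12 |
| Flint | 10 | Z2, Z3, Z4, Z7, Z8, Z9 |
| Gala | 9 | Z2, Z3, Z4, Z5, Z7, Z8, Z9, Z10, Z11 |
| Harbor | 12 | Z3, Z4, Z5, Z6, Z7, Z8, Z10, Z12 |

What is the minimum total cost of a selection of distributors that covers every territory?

20

Atlas, Delta, Gala together cover every territory (Atlas ∪ Delta ∪ Gala = {Z1, Z2, Z3, Z4, Z5, Z6, Z7, Z8, Z9, Z10, Z11, Z12}); total cost 8 + 3 + 9 = 20.
No covering selection has total cost below 20.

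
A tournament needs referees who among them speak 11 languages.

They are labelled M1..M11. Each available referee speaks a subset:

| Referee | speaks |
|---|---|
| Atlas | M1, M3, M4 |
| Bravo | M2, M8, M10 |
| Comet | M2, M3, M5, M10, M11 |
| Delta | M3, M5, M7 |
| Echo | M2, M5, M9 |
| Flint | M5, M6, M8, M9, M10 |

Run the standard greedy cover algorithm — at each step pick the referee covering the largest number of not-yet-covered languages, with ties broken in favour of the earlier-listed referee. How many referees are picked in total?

Greedy: pick Comet (covers 5 new) → pick Flint (covers 3 new) → pick Atlas (covers 2 new) → pick Delta (covers 1 new). Total picks: 4.

4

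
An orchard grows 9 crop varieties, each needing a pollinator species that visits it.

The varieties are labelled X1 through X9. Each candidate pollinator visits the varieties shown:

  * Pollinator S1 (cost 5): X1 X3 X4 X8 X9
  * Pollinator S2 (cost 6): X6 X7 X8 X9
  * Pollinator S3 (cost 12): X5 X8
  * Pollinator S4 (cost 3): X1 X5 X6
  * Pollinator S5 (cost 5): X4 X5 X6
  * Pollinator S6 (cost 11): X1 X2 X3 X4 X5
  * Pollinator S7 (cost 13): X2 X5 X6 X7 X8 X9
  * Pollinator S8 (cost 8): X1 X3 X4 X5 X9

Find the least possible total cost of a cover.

17

S2, S6 together cover every variety (S2 ∪ S6 = {X1, X2, X3, X4, X5, X6, X7, X8, X9}); total cost 6 + 11 = 17.
The greedy pick S1, S4, S2, S6 costs 25; no covering selection beats 17.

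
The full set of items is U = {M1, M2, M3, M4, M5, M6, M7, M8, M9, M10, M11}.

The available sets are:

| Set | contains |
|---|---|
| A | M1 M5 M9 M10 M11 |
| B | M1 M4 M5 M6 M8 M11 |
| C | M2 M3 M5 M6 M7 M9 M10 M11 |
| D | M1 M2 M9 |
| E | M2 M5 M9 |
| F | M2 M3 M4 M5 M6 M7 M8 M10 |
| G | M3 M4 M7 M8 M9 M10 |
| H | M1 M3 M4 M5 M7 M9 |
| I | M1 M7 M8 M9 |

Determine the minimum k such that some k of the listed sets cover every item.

B and C together: B ∪ C = {M1, M2, M3, M4, M5, M6, M7, M8, M9, M10, M11} — every item is covered.
No single set has all 11 items (the largest, C, has 8), so 2 is optimal.

2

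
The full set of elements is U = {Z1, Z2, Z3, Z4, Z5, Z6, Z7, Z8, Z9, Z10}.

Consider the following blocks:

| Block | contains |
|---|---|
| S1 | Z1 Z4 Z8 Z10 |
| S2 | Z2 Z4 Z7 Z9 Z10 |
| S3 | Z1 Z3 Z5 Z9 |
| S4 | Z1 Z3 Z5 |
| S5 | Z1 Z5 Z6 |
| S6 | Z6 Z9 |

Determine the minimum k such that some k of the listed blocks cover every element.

4

S1, S2, S3, and S6 cover everything between them: the union {Z1, Z2, Z3, Z4, Z5, Z6, Z7, Z8, Z9, Z10} is all of U.
No 3 of the 6 blocks cover everything (all 20 combinations miss at least one element), so 4 is optimal.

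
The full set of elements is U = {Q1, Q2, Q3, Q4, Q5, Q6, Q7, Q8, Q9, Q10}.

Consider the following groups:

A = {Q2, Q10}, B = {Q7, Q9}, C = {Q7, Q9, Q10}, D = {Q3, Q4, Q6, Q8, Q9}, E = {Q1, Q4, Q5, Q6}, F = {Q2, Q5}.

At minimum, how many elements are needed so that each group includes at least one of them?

The 3 elements {Q1, Q2, Q9} hit every group.
The groups A, B, E are pairwise disjoint, so any hitting set needs a separate element for each — at least 3. Hence 3 is optimal.

3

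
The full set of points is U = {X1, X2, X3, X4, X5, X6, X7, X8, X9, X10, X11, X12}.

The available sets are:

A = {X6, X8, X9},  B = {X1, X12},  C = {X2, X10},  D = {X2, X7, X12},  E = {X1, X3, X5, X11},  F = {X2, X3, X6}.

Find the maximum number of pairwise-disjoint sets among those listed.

A, B, C are pairwise disjoint (A={X6,X8,X9}; B={X1,X12}; C={X2,X10}).
Every remaining set overlaps one of these, and no 4 of the listed sets are pairwise disjoint, so 3 is the maximum.

3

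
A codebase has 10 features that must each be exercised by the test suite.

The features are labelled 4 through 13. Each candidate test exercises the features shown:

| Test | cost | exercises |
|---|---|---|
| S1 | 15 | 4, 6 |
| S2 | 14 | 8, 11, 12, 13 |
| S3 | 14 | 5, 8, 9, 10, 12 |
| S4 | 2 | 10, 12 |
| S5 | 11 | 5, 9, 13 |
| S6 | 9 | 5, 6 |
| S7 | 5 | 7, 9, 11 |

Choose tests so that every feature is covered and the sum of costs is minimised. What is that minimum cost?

S1, S2, S4, S6, S7 together cover every feature (S1 ∪ S2 ∪ S4 ∪ S6 ∪ S7 = {4, 5, 6, 7, 8, 9, 10, 11, 12, 13}); total cost 15 + 14 + 2 + 9 + 5 = 45.
No covering selection has total cost below 45.

45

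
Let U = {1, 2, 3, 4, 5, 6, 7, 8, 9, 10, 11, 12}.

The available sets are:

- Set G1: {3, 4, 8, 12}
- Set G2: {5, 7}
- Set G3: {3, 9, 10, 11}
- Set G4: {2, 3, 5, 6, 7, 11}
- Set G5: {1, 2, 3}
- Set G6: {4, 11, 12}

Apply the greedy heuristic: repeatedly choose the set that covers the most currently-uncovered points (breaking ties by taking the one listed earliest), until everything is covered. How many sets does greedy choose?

Greedy: pick G4 (covers 6 new) → pick G1 (covers 3 new) → pick G3 (covers 2 new) → pick G5 (covers 1 new). Total picks: 4.

4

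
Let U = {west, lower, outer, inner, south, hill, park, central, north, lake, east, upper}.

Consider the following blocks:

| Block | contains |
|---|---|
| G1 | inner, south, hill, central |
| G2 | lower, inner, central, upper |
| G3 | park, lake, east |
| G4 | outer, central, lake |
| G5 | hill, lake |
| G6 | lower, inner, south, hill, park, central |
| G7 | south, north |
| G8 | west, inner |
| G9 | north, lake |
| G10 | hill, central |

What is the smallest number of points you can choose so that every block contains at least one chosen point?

Take H = {inner, south, hill, lake}. Each listed block contains at least one of these, so H is a hitting set of size 4.
The blocks G3, G7, G8, G10 are pairwise disjoint, so any hitting set needs a separate point for each — at least 4. Hence 4 is optimal.

4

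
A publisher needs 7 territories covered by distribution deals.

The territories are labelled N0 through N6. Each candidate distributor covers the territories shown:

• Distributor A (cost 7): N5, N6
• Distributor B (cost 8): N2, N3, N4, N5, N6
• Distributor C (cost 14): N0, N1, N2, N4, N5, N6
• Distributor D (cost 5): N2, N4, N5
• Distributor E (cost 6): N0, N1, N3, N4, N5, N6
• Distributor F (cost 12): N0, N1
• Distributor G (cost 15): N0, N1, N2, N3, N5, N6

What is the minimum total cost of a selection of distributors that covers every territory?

D, E together cover every territory (D ∪ E = {N0, N1, N2, N3, N4, N5, N6}); total cost 5 + 6 = 11.
No covering selection has total cost below 11.

11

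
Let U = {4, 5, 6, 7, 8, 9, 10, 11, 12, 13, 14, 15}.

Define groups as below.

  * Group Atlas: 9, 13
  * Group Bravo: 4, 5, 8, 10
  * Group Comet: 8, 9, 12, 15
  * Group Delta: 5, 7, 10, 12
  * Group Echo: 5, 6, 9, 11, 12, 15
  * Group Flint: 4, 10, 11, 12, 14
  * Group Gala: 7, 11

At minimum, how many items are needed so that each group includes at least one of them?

H = {9, 10, 11} meets every group (each contains at least one member of H), and |H| = 3.
The groups Atlas, Bravo, Gala are pairwise disjoint, so any hitting set needs a separate item for each — at least 3. Hence 3 is optimal.

3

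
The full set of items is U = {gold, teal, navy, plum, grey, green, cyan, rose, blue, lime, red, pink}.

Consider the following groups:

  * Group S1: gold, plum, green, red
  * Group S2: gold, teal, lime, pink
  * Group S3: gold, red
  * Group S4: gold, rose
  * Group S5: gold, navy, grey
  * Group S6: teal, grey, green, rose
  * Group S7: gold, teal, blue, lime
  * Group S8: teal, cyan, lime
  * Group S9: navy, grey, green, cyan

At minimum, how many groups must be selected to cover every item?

5

S1, S2, S6, S7, and S9 cover everything between them: the union {gold, teal, navy, plum, grey, green, cyan, rose, blue, lime, red, pink} is all of U.
No 4 of the 9 groups cover everything (all 126 combinations miss at least one item), so 5 is optimal.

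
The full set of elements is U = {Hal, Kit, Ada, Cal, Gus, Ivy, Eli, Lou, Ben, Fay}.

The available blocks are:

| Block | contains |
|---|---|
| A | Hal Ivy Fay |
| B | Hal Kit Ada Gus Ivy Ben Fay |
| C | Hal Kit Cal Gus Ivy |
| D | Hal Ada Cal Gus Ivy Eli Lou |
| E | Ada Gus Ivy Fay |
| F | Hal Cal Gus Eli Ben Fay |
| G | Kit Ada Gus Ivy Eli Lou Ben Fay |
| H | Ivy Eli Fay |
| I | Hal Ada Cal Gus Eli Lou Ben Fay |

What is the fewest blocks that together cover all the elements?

D and G together: D ∪ G = {Hal, Kit, Ada, Cal, Gus, Ivy, Eli, Lou, Ben, Fay} — every element is covered.
No single block has all 10 elements (the largest, G, has 8), so 2 is optimal.

2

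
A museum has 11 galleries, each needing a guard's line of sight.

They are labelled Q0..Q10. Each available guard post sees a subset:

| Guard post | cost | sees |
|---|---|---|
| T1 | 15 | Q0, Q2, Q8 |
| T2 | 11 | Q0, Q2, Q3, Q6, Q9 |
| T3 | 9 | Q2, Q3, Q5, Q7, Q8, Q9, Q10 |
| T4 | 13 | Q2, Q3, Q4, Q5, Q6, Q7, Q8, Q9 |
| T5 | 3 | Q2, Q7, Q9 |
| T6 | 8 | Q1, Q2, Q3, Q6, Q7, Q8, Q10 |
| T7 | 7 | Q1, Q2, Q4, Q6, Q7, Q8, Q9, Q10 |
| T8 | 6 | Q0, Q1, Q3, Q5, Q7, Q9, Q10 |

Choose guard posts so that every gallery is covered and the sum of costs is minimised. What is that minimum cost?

13

T7, T8 together cover every gallery (T7 ∪ T8 = {Q0, Q1, Q2, Q3, Q4, Q5, Q6, Q7, Q8, Q9, Q10}); total cost 7 + 6 = 13.
No covering selection has total cost below 13.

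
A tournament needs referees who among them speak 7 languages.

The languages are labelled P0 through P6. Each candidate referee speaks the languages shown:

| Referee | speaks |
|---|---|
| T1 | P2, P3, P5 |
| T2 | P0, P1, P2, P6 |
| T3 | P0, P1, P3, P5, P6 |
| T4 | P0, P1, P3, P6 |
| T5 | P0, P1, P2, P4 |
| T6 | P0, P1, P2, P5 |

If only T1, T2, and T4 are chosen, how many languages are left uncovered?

Union of T1, T2, T4 = {P0, P1, P2, P3, P5, P6}.
Not covered: P4 — 1 language.

1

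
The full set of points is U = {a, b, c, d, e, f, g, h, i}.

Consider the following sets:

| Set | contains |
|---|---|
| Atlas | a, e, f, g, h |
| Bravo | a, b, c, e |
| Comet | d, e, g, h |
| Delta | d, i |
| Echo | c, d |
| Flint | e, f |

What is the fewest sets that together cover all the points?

Atlas, Bravo, and Delta cover everything between them: the union {a, b, c, d, e, f, g, h, i} is all of U.
Only Bravo contains b, so Bravo is forced; the remaining 5 points need at least 2 more sets (each remaining set adds at most 3) — so at least 3 sets are needed, and 3 is optimal.

3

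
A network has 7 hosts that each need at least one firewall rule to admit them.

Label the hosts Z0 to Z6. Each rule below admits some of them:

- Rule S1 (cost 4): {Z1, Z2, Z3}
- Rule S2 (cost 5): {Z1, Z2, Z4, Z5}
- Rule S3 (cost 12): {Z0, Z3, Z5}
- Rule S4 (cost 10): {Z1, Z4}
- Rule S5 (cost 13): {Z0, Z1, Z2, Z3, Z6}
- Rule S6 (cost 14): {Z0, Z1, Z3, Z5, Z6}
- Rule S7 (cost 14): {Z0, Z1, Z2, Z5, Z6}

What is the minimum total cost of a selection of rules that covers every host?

S2, S5 together cover every host (S2 ∪ S5 = {Z0, Z1, Z2, Z3, Z4, Z5, Z6}); total cost 5 + 13 = 18.
The greedy pick S2, S1, S5 costs 22; no covering selection beats 18.

18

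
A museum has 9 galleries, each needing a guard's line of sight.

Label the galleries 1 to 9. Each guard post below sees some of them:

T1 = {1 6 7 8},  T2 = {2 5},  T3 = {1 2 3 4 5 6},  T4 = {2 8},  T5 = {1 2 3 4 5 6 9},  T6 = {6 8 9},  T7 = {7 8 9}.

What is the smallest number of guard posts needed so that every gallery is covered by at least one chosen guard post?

2

T1 and T5 together: T1 ∪ T5 = {1, 2, 3, 4, 5, 6, 7, 8, 9} — every gallery is covered.
No single guard post has all 9 galleries (the largest, T5, has 7), so 2 is optimal.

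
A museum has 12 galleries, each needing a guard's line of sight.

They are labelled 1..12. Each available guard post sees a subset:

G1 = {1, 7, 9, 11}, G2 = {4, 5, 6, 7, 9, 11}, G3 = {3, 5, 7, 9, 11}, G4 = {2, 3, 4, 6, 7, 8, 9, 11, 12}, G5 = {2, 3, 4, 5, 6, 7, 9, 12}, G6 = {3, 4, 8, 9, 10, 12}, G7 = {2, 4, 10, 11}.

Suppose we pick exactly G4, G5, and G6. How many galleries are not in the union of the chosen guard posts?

Union of G4, G5, G6 = {2, 3, 4, 5, 6, 7, 8, 9, 10, 11, 12}.
Not covered: 1 — 1 gallery.

1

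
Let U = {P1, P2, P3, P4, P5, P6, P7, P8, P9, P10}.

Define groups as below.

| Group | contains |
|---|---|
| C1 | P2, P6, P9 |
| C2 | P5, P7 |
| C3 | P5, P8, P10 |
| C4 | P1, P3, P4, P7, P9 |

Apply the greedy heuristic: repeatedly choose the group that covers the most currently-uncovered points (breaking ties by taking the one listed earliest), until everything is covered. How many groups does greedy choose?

Greedy: pick C4 (covers 5 new) → pick C3 (covers 3 new) → pick C1 (covers 2 new). Total picks: 3.

3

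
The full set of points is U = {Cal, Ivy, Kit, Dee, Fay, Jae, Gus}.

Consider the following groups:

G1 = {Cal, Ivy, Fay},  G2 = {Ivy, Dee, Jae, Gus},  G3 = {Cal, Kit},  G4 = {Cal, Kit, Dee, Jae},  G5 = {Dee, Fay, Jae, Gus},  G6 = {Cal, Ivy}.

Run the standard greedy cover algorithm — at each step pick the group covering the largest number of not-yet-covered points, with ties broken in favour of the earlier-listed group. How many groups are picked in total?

3

Greedy: pick G2 (covers 4 new) → pick G1 (covers 2 new) → pick G3 (covers 1 new). Total picks: 3.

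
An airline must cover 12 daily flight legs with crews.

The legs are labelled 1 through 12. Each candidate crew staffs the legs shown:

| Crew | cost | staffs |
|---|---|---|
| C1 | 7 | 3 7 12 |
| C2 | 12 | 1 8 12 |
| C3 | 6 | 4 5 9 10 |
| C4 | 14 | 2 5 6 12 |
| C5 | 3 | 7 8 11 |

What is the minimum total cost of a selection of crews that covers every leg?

C1, C2, C3, C4, C5 together cover every leg (C1 ∪ C2 ∪ C3 ∪ C4 ∪ C5 = {1, 2, 3, 4, 5, 6, 7, 8, 9, 10, 11, 12}); total cost 7 + 12 + 6 + 14 + 3 = 42.
No covering selection has total cost below 42.

42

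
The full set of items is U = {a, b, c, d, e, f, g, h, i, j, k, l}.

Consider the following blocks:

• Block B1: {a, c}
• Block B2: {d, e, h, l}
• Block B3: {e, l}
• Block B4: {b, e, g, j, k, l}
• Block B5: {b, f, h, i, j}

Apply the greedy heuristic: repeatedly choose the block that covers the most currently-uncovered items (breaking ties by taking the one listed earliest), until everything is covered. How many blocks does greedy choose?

Greedy: pick B4 (covers 6 new) → pick B5 (covers 3 new) → pick B1 (covers 2 new) → pick B2 (covers 1 new). Total picks: 4.

4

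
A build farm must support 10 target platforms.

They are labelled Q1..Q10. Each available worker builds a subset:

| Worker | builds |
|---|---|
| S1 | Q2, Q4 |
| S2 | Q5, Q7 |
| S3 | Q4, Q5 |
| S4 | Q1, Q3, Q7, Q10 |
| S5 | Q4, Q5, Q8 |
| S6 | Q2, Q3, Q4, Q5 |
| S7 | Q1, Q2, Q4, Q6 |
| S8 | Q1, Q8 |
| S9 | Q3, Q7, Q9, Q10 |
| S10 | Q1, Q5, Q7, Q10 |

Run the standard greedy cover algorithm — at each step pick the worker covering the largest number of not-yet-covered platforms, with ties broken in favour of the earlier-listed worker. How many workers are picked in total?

Greedy: pick S4 (covers 4 new) → pick S5 (covers 3 new) → pick S7 (covers 2 new) → pick S9 (covers 1 new). Total picks: 4.
(The true minimum cover uses only 3 workers, so greedy is not optimal here.)

4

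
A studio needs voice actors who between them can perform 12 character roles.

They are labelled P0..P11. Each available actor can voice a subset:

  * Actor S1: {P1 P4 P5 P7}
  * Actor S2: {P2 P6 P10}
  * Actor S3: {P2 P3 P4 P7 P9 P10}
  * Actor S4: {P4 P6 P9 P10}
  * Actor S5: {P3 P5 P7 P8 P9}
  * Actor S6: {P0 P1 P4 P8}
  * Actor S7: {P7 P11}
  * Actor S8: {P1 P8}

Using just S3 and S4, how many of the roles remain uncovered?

Union of S3, S4 = {P2, P3, P4, P6, P7, P9, P10}.
Not covered: P0, P1, P5, P8, P11 — 5 roles.

5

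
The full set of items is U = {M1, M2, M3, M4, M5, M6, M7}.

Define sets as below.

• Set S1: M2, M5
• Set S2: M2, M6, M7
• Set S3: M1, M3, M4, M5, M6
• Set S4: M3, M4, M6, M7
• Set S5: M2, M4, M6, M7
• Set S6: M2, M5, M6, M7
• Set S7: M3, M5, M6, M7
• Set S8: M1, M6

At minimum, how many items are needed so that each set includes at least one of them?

Take H = {M2, M6}. Each listed set contains at least one of these, so H is a hitting set of size 2.
The sets S1, S8 are pairwise disjoint, so any hitting set needs a separate item for each — at least 2. Hence 2 is optimal.

2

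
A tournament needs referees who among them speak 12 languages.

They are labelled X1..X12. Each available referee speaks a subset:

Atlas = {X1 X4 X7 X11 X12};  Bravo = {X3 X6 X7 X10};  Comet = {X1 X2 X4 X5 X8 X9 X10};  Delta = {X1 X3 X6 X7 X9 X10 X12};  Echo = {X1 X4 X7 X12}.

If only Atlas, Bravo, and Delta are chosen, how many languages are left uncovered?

3

Union of Atlas, Bravo, Delta = {X1, X3, X4, X6, X7, X9, X10, X11, X12}.
Not covered: X2, X5, X8 — 3 languages.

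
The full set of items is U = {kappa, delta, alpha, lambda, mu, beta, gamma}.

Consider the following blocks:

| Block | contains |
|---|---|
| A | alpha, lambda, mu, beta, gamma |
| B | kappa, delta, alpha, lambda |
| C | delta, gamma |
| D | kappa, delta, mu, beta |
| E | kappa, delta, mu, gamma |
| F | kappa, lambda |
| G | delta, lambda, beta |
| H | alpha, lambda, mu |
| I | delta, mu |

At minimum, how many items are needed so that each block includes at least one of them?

2

The 2 items {delta, lambda} hit every block.
The blocks F, I are pairwise disjoint, so any hitting set needs a separate item for each — at least 2. Hence 2 is optimal.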